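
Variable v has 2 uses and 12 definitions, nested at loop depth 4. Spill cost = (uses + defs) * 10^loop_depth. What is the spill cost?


uses + defs = 2 + 12 = 14
10^4 = 10000
Spill cost = 14 * 10000 = 140000

140000


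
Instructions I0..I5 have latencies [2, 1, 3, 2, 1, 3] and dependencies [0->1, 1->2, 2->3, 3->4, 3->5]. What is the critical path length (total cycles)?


Compute longest path through dependency graph: dist(Ik) = max over predecessors of dist + latency(Ik).
dist(I0) = latency 2 = 2
dist(I1) = dist(I0) + 1 = 2 + 1 = 3
dist(I2) = dist(I1) + 3 = 3 + 3 = 6
dist(I3) = dist(I2) + 2 = 6 + 2 = 8
dist(I4) = dist(I3) + 1 = 8 + 1 = 9
dist(I5) = dist(I3) + 3 = 8 + 3 = 11
Critical path = max dist = 11

11


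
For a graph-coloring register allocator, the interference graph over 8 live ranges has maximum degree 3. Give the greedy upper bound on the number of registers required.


Greedy coloring never needs more than (max_degree + 1) colors: when coloring a vertex, at most max_degree neighbors are already colored.
Upper bound = 3 + 1 = 4

4


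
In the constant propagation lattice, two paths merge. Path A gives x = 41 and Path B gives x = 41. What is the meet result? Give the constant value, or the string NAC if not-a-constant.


Meet operation: if both paths give the same constant, result is that constant; if they differ, result is NAC (not-a-constant).
Path A: 41, Path B: 41 -> equal
Result: constant -> 41

41


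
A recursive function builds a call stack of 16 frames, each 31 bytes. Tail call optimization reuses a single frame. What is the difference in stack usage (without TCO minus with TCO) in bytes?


Without TCO: 16 * 31 = 496 bytes
With TCO: reuse 1 frame = 31 bytes
Savings = 496 - 31 = 465

465


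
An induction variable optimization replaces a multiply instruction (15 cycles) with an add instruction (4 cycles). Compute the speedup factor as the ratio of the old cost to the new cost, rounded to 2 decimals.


Ratio = mult_cost / add_cost = 15 / 4 = 3.75

3.75


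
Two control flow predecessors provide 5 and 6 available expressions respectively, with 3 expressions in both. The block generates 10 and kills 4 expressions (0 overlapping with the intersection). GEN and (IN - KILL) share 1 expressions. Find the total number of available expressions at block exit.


IN = intersection of predecessors = 3
IN - KILL = 3 - 0 = 3
|OUT| = |GEN| + |IN - KILL| - |GEN ∩ (IN - KILL)| = 10 + 3 - 1 = 12

12


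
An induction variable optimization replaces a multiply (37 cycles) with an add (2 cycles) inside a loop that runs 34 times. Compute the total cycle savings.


Per-iteration saving = 37 - 2 = 35
Total saved = 34 * 35 = 1190

1190


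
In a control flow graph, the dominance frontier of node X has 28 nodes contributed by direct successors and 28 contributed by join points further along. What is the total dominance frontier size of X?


DF(X) = direct successor contributions + join point contributions
= 28 + 28 = 56

56


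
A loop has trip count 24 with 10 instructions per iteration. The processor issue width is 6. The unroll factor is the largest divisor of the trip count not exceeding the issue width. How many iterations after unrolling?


Largest divisor of 24 <= 6 is 6
New iterations = 24 / 6 = 4

4


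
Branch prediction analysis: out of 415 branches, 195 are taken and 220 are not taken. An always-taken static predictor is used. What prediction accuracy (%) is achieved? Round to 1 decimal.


Predictor: always-taken
Correct predictions = 195
Accuracy = 195 / 415 * 100 = 47.0%

47.0


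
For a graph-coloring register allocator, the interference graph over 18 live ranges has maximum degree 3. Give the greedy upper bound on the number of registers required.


Greedy coloring never needs more than (max_degree + 1) colors: when coloring a vertex, at most max_degree neighbors are already colored.
Upper bound = 3 + 1 = 4

4


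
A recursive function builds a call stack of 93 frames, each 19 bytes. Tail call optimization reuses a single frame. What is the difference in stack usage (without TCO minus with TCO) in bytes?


Without TCO: 93 * 19 = 1767 bytes
With TCO: reuse 1 frame = 19 bytes
Savings = 1767 - 19 = 1748

1748


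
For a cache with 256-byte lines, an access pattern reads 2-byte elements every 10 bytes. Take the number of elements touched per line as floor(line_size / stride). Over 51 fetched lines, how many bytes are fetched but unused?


Elements per line = floor(256 / 10) = 25
Bytes used per line = 25 * 2 = 50
Wasted per line = 256 - 50 = 206
Total wasted = 206 * 51 = 10506

10506


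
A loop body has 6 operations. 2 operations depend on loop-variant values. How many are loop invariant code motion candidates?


Invariant candidates = total - loop-dependent
= 6 - 2 = 4

4


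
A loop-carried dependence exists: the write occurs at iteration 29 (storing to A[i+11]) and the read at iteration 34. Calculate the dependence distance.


Distance = read iteration - write iteration
= 34 - 29 = 5

5


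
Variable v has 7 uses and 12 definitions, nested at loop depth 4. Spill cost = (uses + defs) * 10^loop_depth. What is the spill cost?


uses + defs = 7 + 12 = 19
10^4 = 10000
Spill cost = 19 * 10000 = 190000

190000


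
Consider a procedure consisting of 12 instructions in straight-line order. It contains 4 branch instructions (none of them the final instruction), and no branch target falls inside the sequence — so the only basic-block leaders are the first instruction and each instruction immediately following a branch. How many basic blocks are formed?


With no in-sequence branch targets, the leaders are the first instruction plus the instruction after each branch.
Number of basic blocks = branches + 1
= 4 + 1 = 5

5


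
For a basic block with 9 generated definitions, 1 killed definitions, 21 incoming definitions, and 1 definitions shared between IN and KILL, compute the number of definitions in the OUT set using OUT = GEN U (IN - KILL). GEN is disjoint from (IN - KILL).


IN - KILL: 21 - 1 = 20 surviving definitions
OUT = GEN + surviving = 9 + 20 = 29

29


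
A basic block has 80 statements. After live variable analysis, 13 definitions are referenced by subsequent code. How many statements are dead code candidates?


Dead code = total statements - live definitions
= 80 - 13 = 67

67


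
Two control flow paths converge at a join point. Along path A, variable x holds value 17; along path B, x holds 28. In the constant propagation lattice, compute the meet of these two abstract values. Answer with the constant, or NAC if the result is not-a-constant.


Meet operation: if both paths give the same constant, result is that constant; if they differ, result is NAC (not-a-constant).
Path A: 17, Path B: 28 -> differ
Result: not-a-constant -> NAC

NAC


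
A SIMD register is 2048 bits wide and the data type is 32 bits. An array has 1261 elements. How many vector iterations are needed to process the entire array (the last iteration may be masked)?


Width = 2048 / 32 = 64 elements per vector op
Iterations = ceil(1261 / 64) = 20

20


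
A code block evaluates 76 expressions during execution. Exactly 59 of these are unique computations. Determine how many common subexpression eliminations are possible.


CSE count = total expressions - unique expressions
= 76 - 59 = 17

17


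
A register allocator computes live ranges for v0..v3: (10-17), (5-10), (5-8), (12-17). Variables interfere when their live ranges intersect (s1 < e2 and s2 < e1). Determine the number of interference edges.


Check all pairs for overlapping intervals.
Two intervals (s1,e1) and (s2,e2) overlap if s1 < e2 and s2 < e1.
v0 (10-17) vs v1..v3: overlaps v3 -> 1
v1 (5-10) vs v2..v3: overlaps v2 -> 1
v2 (5-8) vs v3: overlaps none -> 0
Total overlapping pairs = 1 + 1 + 0 = 2

2


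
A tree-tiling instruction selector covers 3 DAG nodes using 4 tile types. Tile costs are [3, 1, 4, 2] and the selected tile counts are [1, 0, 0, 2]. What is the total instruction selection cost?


Total cost = sum(count_i * cost_i)
= 1*3 + 0*1 + 0*4 + 2*2
= 7

7


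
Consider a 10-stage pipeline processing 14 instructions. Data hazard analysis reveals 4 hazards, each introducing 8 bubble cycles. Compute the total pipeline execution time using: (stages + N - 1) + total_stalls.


Base cycles = 10 + 14 - 1 = 23
Total stalls = 4 * 8 = 32
Total = 23 + 32 = 55

55


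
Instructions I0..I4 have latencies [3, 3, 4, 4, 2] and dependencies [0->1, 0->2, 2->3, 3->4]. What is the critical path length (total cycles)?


Compute longest path through dependency graph: dist(Ik) = max over predecessors of dist + latency(Ik).
dist(I0) = latency 3 = 3
dist(I1) = dist(I0) + 3 = 3 + 3 = 6
dist(I2) = dist(I0) + 4 = 3 + 4 = 7
dist(I3) = dist(I2) + 4 = 7 + 4 = 11
dist(I4) = dist(I3) + 2 = 11 + 2 = 13
Critical path = max dist = 13

13


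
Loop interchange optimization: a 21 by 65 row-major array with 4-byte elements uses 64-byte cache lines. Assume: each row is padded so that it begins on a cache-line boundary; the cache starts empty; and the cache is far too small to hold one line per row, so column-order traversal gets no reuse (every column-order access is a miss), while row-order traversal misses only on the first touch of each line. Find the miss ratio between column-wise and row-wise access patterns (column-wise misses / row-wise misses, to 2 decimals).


Each row occupies 65 * 4 = 260 bytes and starts on a line boundary, so it spans ceil(260 / 64) = 5 cache lines.
Row-major traversal misses (one per line touched): 21 * ceil(65 * 4 / 64) = 105
Column-major traversal misses (no reuse, every access misses): 21 * 65 = 1365
Ratio = 1365 / 105 = 13.0

13.0


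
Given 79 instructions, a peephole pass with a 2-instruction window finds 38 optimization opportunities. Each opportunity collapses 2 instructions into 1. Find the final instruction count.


Each match removes 1 instructions.
Total removed = 38 * 1 = 38
Remaining = 79 - 38 = 41

41


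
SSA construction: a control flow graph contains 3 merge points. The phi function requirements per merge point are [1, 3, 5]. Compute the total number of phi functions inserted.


Total phi functions = sum of phi functions at each join node
= 1 + 3 + 5 = 9

9


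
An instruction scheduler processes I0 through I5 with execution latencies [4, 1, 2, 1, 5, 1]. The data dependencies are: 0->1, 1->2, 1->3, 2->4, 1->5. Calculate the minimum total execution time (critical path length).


Compute longest path through dependency graph: dist(Ik) = max over predecessors of dist + latency(Ik).
dist(I0) = latency 4 = 4
dist(I1) = dist(I0) + 1 = 4 + 1 = 5
dist(I2) = dist(I1) + 2 = 5 + 2 = 7
dist(I3) = dist(I1) + 1 = 5 + 1 = 6
dist(I4) = dist(I2) + 5 = 7 + 5 = 12
dist(I5) = dist(I1) + 1 = 5 + 1 = 6
Critical path = max dist = 12

12


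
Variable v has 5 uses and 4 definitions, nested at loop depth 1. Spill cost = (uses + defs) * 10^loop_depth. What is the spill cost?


uses + defs = 5 + 4 = 9
10^1 = 10
Spill cost = 9 * 10 = 90

90


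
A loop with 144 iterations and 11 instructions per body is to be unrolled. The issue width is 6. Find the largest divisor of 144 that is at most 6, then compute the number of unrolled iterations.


Largest divisor of 144 <= 6 is 6
New iterations = 144 / 6 = 24

24


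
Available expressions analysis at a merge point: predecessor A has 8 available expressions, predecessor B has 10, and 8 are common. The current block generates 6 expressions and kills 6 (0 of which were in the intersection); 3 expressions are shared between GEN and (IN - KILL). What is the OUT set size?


IN = intersection of predecessors = 8
IN - KILL = 8 - 0 = 8
|OUT| = |GEN| + |IN - KILL| - |GEN ∩ (IN - KILL)| = 6 + 8 - 3 = 11

11


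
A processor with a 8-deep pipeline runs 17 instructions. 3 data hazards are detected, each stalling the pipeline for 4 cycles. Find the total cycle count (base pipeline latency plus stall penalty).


Base cycles = 8 + 17 - 1 = 24
Total stalls = 3 * 4 = 12
Total = 24 + 12 = 36

36


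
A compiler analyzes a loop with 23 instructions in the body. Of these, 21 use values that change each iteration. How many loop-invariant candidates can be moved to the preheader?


Invariant candidates = total - loop-dependent
= 23 - 21 = 2

2


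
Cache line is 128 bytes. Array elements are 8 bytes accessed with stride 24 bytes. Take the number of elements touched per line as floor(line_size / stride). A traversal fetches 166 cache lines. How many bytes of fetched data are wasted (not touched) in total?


Elements per line = floor(128 / 24) = 5
Bytes used per line = 5 * 8 = 40
Wasted per line = 128 - 40 = 88
Total wasted = 88 * 166 = 14608

14608


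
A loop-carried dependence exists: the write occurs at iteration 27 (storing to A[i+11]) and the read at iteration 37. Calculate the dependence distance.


Distance = read iteration - write iteration
= 37 - 27 = 10

10


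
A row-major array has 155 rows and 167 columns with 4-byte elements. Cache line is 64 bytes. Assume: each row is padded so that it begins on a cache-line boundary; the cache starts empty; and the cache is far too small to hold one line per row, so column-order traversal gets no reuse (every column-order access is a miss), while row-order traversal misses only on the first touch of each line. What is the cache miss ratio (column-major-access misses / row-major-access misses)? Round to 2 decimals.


Each row occupies 167 * 4 = 668 bytes and starts on a line boundary, so it spans ceil(668 / 64) = 11 cache lines.
Row-major traversal misses (one per line touched): 155 * ceil(167 * 4 / 64) = 1705
Column-major traversal misses (no reuse, every access misses): 155 * 167 = 25885
Ratio = 25885 / 1705 = 15.18

15.18


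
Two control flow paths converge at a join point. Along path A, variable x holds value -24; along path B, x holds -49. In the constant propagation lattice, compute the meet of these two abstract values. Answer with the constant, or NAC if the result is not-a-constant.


Meet operation: if both paths give the same constant, result is that constant; if they differ, result is NAC (not-a-constant).
Path A: -24, Path B: -49 -> differ
Result: not-a-constant -> NAC

NAC


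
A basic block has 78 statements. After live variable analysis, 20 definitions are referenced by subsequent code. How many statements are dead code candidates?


Dead code = total statements - live definitions
= 78 - 20 = 58

58


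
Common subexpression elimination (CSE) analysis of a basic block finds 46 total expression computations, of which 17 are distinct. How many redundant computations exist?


CSE count = total expressions - unique expressions
= 46 - 17 = 29

29


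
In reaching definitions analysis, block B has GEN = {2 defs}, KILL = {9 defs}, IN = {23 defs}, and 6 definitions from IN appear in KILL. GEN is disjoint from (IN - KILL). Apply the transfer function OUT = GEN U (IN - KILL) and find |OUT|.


IN - KILL: 23 - 6 = 17 surviving definitions
OUT = GEN + surviving = 2 + 17 = 19

19


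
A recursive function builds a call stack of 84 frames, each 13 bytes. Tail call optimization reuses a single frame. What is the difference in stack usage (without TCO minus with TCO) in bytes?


Without TCO: 84 * 13 = 1092 bytes
With TCO: reuse 1 frame = 13 bytes
Savings = 1092 - 13 = 1079

1079


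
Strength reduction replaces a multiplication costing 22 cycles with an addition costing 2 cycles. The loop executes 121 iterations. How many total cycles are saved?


Per-iteration saving = 22 - 2 = 20
Total saved = 121 * 20 = 2420

2420


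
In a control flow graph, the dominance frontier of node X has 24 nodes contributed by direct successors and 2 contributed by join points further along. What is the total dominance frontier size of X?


DF(X) = direct successor contributions + join point contributions
= 24 + 2 = 26

26


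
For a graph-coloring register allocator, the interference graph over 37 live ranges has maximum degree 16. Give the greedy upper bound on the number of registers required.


Greedy coloring never needs more than (max_degree + 1) colors: when coloring a vertex, at most max_degree neighbors are already colored.
Upper bound = 16 + 1 = 17

17


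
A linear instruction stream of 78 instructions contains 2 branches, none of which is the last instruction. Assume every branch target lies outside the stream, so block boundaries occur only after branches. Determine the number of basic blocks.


With no in-sequence branch targets, the leaders are the first instruction plus the instruction after each branch.
Number of basic blocks = branches + 1
= 2 + 1 = 3

3


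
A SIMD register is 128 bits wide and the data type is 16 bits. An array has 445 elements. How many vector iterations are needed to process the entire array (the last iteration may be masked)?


Width = 128 / 16 = 8 elements per vector op
Iterations = ceil(445 / 8) = 56

56


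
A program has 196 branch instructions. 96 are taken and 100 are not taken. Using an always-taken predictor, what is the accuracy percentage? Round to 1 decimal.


Predictor: always-taken
Correct predictions = 96
Accuracy = 96 / 196 * 100 = 49.0%

49.0


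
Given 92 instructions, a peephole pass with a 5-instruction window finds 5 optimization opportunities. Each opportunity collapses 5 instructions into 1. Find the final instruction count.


Each match removes 4 instructions.
Total removed = 5 * 4 = 20
Remaining = 92 - 20 = 72

72


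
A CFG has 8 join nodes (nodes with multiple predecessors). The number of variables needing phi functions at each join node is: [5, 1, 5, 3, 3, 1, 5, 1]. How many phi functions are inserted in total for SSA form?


Total phi functions = sum of phi functions at each join node
= 5 + 1 + 5 + 3 + 3 + 1 + 5 + 1 = 24

24


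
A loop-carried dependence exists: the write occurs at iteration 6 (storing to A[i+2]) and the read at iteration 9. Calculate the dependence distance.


Distance = read iteration - write iteration
= 9 - 6 = 3

3


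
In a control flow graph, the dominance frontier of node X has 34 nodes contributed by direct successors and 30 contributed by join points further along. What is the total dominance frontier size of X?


DF(X) = direct successor contributions + join point contributions
= 34 + 30 = 64

64


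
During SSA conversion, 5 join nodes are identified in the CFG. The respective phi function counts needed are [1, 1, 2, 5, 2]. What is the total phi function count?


Total phi functions = sum of phi functions at each join node
= 1 + 1 + 2 + 5 + 2 = 11

11


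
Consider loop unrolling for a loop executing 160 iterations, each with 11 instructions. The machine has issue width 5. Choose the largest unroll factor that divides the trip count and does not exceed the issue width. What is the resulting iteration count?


Largest divisor of 160 <= 5 is 5
New iterations = 160 / 5 = 32

32


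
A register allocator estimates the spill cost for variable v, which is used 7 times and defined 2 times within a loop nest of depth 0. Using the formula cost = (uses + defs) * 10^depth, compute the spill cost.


uses + defs = 7 + 2 = 9
10^0 = 1
Spill cost = 9 * 1 = 9

9


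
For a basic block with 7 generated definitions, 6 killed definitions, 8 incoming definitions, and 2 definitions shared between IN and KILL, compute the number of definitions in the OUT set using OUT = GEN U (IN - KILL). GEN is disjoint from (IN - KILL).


IN - KILL: 8 - 2 = 6 surviving definitions
OUT = GEN + surviving = 7 + 6 = 13

13


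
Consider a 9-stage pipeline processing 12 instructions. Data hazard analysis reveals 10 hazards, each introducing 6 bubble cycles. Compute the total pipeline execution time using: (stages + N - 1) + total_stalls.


Base cycles = 9 + 12 - 1 = 20
Total stalls = 10 * 6 = 60
Total = 20 + 60 = 80

80


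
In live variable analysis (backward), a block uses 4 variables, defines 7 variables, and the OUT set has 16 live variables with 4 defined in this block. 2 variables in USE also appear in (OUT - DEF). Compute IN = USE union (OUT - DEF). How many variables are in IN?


OUT - DEF: 16 - 4 = 12
|IN| = |USE| + |OUT - DEF| - |USE ∩ (OUT - DEF)| = 4 + 12 - 2 = 14

14


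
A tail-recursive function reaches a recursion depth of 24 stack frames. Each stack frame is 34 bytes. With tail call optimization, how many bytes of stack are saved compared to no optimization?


Without TCO: 24 * 34 = 816 bytes
With TCO: reuse 1 frame = 34 bytes
Savings = 816 - 34 = 782

782


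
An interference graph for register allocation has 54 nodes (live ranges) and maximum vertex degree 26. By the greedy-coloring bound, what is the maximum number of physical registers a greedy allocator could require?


Greedy coloring never needs more than (max_degree + 1) colors: when coloring a vertex, at most max_degree neighbors are already colored.
Upper bound = 26 + 1 = 27

27


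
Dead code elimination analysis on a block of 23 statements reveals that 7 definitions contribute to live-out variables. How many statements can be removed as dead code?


Dead code = total statements - live definitions
= 23 - 7 = 16

16


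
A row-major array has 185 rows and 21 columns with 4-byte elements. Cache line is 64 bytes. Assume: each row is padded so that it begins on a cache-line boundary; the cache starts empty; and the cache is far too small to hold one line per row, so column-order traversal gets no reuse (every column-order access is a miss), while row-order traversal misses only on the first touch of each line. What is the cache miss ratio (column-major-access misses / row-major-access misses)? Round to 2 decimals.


Each row occupies 21 * 4 = 84 bytes and starts on a line boundary, so it spans ceil(84 / 64) = 2 cache lines.
Row-major traversal misses (one per line touched): 185 * ceil(21 * 4 / 64) = 370
Column-major traversal misses (no reuse, every access misses): 185 * 21 = 3885
Ratio = 3885 / 370 = 10.5

10.5


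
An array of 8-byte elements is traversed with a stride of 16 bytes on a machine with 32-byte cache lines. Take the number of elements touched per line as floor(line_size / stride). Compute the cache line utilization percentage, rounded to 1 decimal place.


Elements per cache line = floor(32 / 16) = 2
Bytes used = 2 * 8 = 16
Utilization = 16 / 32 * 100 = 50.0%

50.0


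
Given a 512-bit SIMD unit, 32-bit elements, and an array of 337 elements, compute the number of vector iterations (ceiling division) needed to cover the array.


Width = 512 / 32 = 16 elements per vector op
Iterations = ceil(337 / 16) = 22

22


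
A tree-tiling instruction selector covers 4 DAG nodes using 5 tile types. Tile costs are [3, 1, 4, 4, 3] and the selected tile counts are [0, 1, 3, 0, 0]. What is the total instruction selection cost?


Total cost = sum(count_i * cost_i)
= 0*3 + 1*1 + 3*4 + 0*4 + 0*3
= 13

13


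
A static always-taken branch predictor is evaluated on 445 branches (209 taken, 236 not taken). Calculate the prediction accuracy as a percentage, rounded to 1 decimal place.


Predictor: always-taken
Correct predictions = 209
Accuracy = 209 / 445 * 100 = 47.0%

47.0


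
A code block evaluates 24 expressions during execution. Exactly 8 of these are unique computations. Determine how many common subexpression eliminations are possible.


CSE count = total expressions - unique expressions
= 24 - 8 = 16

16


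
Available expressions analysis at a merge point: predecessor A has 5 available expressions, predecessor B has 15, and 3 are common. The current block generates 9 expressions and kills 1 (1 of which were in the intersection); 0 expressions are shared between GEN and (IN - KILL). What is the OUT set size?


IN = intersection of predecessors = 3
IN - KILL = 3 - 1 = 2
|OUT| = |GEN| + |IN - KILL| - |GEN ∩ (IN - KILL)| = 9 + 2 - 0 = 11

11


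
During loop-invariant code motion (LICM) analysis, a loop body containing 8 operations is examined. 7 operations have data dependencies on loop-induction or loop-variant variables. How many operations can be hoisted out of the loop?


Invariant candidates = total - loop-dependent
= 8 - 7 = 1

1


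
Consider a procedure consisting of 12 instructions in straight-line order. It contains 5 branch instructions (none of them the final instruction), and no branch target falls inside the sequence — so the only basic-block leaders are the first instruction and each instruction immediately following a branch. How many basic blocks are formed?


With no in-sequence branch targets, the leaders are the first instruction plus the instruction after each branch.
Number of basic blocks = branches + 1
= 5 + 1 = 6

6


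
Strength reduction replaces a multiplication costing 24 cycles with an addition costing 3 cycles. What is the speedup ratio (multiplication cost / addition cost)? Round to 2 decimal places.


Ratio = mult_cost / add_cost = 24 / 3 = 8.0

8.0


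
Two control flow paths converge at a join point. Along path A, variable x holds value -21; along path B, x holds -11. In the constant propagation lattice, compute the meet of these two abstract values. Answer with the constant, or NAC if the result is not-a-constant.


Meet operation: if both paths give the same constant, result is that constant; if they differ, result is NAC (not-a-constant).
Path A: -21, Path B: -11 -> differ
Result: not-a-constant -> NAC

NAC


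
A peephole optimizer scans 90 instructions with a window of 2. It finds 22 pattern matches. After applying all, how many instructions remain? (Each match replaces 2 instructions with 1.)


Each match removes 1 instructions.
Total removed = 22 * 1 = 22
Remaining = 90 - 22 = 68

68


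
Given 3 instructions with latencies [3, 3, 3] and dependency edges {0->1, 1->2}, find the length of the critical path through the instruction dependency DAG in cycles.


Compute longest path through dependency graph: dist(Ik) = max over predecessors of dist + latency(Ik).
dist(I0) = latency 3 = 3
dist(I1) = dist(I0) + 3 = 3 + 3 = 6
dist(I2) = dist(I1) + 3 = 6 + 3 = 9
Critical path = max dist = 9

9


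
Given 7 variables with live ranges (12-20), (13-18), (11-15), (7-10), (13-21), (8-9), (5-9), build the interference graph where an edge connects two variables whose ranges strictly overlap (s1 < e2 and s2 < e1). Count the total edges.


Check all pairs for overlapping intervals.
Two intervals (s1,e1) and (s2,e2) overlap if s1 < e2 and s2 < e1.
v0 (12-20) vs v1..v6: overlaps v1, v2, v4 -> 3
v1 (13-18) vs v2..v6: overlaps v2, v4 -> 2
v2 (11-15) vs v3..v6: overlaps v4 -> 1
v3 (7-10) vs v4..v6: overlaps v5, v6 -> 2
v4 (13-21) vs v5..v6: overlaps none -> 0
v5 (8-9) vs v6: overlaps v6 -> 1
Total overlapping pairs = 3 + 2 + 1 + 2 + 0 + 1 = 9

9


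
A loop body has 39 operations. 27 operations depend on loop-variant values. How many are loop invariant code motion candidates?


Invariant candidates = total - loop-dependent
= 39 - 27 = 12

12


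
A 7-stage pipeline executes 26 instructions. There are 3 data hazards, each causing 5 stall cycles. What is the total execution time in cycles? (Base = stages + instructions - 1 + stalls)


Base cycles = 7 + 26 - 1 = 32
Total stalls = 3 * 5 = 15
Total = 32 + 15 = 47

47


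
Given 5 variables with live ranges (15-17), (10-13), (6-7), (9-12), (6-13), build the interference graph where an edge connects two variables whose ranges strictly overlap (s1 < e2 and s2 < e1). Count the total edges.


Check all pairs for overlapping intervals.
Two intervals (s1,e1) and (s2,e2) overlap if s1 < e2 and s2 < e1.
v0 (15-17) vs v1..v4: overlaps none -> 0
v1 (10-13) vs v2..v4: overlaps v3, v4 -> 2
v2 (6-7) vs v3..v4: overlaps v4 -> 1
v3 (9-12) vs v4: overlaps v4 -> 1
Total overlapping pairs = 0 + 2 + 1 + 1 = 4

4


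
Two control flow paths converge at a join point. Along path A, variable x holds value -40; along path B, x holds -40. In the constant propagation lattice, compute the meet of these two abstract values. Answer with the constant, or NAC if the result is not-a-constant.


Meet operation: if both paths give the same constant, result is that constant; if they differ, result is NAC (not-a-constant).
Path A: -40, Path B: -40 -> equal
Result: constant -> -40

-40


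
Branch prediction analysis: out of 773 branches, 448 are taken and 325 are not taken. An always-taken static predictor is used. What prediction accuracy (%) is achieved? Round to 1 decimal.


Predictor: always-taken
Correct predictions = 448
Accuracy = 448 / 773 * 100 = 58.0%

58.0


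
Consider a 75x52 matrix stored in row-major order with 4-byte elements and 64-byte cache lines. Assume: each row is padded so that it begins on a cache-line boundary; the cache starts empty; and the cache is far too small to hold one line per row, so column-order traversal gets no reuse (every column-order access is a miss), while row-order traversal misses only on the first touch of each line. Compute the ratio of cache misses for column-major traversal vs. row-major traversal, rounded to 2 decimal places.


Each row occupies 52 * 4 = 208 bytes and starts on a line boundary, so it spans ceil(208 / 64) = 4 cache lines.
Row-major traversal misses (one per line touched): 75 * ceil(52 * 4 / 64) = 300
Column-major traversal misses (no reuse, every access misses): 75 * 52 = 3900
Ratio = 3900 / 300 = 13.0

13.0


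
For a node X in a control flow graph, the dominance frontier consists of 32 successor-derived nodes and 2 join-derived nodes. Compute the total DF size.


DF(X) = direct successor contributions + join point contributions
= 32 + 2 = 34

34


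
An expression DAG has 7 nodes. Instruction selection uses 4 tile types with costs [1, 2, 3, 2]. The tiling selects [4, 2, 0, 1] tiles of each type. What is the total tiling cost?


Total cost = sum(count_i * cost_i)
= 4*1 + 2*2 + 0*3 + 1*2
= 10

10


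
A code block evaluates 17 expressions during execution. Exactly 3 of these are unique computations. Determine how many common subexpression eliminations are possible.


CSE count = total expressions - unique expressions
= 17 - 3 = 14

14


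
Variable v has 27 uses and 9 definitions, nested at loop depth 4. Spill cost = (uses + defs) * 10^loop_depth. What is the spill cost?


uses + defs = 27 + 9 = 36
10^4 = 10000
Spill cost = 36 * 10000 = 360000

360000


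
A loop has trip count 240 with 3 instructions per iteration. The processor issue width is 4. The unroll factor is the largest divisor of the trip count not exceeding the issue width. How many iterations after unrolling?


Largest divisor of 240 <= 4 is 4
New iterations = 240 / 4 = 60

60


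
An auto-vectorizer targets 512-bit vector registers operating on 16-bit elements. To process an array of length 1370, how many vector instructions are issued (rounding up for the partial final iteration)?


Width = 512 / 16 = 32 elements per vector op
Iterations = ceil(1370 / 32) = 43

43


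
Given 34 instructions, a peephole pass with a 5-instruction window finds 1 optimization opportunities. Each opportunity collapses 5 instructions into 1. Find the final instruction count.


Each match removes 4 instructions.
Total removed = 1 * 4 = 4
Remaining = 34 - 4 = 30

30


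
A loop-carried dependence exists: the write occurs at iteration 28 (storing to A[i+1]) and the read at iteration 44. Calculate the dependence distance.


Distance = read iteration - write iteration
= 44 - 28 = 16

16


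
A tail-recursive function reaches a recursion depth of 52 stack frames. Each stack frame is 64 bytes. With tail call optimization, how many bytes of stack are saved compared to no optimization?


Without TCO: 52 * 64 = 3328 bytes
With TCO: reuse 1 frame = 64 bytes
Savings = 3328 - 64 = 3264

3264


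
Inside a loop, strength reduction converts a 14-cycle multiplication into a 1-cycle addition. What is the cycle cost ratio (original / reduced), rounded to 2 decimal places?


Ratio = mult_cost / add_cost = 14 / 1 = 14.0

14.0


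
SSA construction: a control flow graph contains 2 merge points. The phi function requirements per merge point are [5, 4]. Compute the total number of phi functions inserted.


Total phi functions = sum of phi functions at each join node
= 5 + 4 = 9

9


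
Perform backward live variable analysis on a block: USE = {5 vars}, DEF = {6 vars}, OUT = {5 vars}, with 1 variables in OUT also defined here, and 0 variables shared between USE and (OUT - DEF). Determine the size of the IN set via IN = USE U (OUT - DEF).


OUT - DEF: 5 - 1 = 4
|IN| = |USE| + |OUT - DEF| - |USE ∩ (OUT - DEF)| = 5 + 4 - 0 = 9

9


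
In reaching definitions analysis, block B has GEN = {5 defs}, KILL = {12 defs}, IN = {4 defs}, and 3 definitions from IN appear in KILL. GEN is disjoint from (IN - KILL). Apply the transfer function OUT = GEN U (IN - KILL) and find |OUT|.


IN - KILL: 4 - 3 = 1 surviving definitions
OUT = GEN + surviving = 5 + 1 = 6

6


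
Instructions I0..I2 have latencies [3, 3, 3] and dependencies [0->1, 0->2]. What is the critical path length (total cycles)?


Compute longest path through dependency graph: dist(Ik) = max over predecessors of dist + latency(Ik).
dist(I0) = latency 3 = 3
dist(I1) = dist(I0) + 3 = 3 + 3 = 6
dist(I2) = dist(I0) + 3 = 3 + 3 = 6
Critical path = max dist = 6

6


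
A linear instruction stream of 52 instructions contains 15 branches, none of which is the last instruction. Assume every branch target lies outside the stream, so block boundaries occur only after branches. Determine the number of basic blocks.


With no in-sequence branch targets, the leaders are the first instruction plus the instruction after each branch.
Number of basic blocks = branches + 1
= 15 + 1 = 16

16


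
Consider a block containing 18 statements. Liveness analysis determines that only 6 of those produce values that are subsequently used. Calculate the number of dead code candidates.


Dead code = total statements - live definitions
= 18 - 6 = 12

12


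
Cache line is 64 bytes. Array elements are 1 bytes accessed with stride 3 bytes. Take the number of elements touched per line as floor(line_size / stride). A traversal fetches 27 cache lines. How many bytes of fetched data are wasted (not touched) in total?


Elements per line = floor(64 / 3) = 21
Bytes used per line = 21 * 1 = 21
Wasted per line = 64 - 21 = 43
Total wasted = 43 * 27 = 1161

1161


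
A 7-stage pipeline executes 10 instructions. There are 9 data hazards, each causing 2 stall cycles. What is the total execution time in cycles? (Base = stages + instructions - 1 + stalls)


Base cycles = 7 + 10 - 1 = 16
Total stalls = 9 * 2 = 18
Total = 16 + 18 = 34

34


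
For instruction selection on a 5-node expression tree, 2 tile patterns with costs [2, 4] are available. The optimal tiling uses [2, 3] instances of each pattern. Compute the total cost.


Total cost = sum(count_i * cost_i)
= 2*2 + 3*4
= 16

16


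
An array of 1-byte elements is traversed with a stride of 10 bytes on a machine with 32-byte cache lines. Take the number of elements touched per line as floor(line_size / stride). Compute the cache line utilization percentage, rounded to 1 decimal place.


Elements per cache line = floor(32 / 10) = 3
Bytes used = 3 * 1 = 3
Utilization = 3 / 32 * 100 = 9.4%

9.4


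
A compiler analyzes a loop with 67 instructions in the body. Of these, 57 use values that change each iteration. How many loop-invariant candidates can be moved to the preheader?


Invariant candidates = total - loop-dependent
= 67 - 57 = 10

10


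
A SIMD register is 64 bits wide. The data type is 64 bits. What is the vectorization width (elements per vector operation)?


Width = SIMD bits / data type bits
= 64 / 64 = 1

1


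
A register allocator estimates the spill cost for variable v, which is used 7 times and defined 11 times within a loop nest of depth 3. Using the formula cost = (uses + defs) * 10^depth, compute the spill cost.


uses + defs = 7 + 11 = 18
10^3 = 1000
Spill cost = 18 * 1000 = 18000

18000


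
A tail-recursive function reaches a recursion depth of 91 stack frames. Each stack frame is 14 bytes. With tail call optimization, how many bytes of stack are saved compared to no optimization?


Without TCO: 91 * 14 = 1274 bytes
With TCO: reuse 1 frame = 14 bytes
Savings = 1274 - 14 = 1260

1260


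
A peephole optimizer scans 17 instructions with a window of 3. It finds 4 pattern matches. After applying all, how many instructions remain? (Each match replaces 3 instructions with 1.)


Each match removes 2 instructions.
Total removed = 4 * 2 = 8
Remaining = 17 - 8 = 9

9


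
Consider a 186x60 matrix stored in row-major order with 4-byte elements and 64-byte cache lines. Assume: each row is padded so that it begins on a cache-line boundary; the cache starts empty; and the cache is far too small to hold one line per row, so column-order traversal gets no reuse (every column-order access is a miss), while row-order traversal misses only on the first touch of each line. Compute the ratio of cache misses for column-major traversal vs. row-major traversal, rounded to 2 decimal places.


Each row occupies 60 * 4 = 240 bytes and starts on a line boundary, so it spans ceil(240 / 64) = 4 cache lines.
Row-major traversal misses (one per line touched): 186 * ceil(60 * 4 / 64) = 744
Column-major traversal misses (no reuse, every access misses): 186 * 60 = 11160
Ratio = 11160 / 744 = 15.0

15.0


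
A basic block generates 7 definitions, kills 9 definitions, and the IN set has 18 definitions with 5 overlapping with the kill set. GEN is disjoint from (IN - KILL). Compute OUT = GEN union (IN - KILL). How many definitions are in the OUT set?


IN - KILL: 18 - 5 = 13 surviving definitions
OUT = GEN + surviving = 7 + 13 = 20

20


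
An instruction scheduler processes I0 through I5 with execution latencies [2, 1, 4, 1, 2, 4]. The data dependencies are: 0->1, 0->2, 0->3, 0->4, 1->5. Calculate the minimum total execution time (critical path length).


Compute longest path through dependency graph: dist(Ik) = max over predecessors of dist + latency(Ik).
dist(I0) = latency 2 = 2
dist(I1) = dist(I0) + 1 = 2 + 1 = 3
dist(I2) = dist(I0) + 4 = 2 + 4 = 6
dist(I3) = dist(I0) + 1 = 2 + 1 = 3
dist(I4) = dist(I0) + 2 = 2 + 2 = 4
dist(I5) = dist(I1) + 4 = 3 + 4 = 7
Critical path = max dist = 7

7


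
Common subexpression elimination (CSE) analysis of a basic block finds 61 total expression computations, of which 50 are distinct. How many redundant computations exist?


CSE count = total expressions - unique expressions
= 61 - 50 = 11

11


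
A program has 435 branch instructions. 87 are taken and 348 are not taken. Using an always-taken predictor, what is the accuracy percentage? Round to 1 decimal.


Predictor: always-taken
Correct predictions = 87
Accuracy = 87 / 435 * 100 = 20.0%

20.0


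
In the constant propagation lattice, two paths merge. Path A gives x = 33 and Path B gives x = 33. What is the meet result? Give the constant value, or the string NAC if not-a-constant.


Meet operation: if both paths give the same constant, result is that constant; if they differ, result is NAC (not-a-constant).
Path A: 33, Path B: 33 -> equal
Result: constant -> 33

33


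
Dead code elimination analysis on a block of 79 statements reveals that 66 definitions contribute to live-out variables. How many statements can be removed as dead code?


Dead code = total statements - live definitions
= 79 - 66 = 13

13


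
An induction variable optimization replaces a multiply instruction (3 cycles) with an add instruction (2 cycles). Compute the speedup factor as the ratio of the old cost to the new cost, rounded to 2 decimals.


Ratio = mult_cost / add_cost = 3 / 2 = 1.5

1.5
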